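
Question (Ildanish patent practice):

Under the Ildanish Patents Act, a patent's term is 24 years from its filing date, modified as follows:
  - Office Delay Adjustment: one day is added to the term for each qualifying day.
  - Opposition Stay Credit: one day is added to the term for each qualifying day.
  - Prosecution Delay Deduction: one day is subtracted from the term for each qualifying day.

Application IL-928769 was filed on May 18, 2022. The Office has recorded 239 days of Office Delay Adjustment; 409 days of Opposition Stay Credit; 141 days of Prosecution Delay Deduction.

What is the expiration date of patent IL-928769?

Base term: filing date + 24 years → 18 May 2046.
Office Delay Adjustment: +239 days → 12 January 2047.
Opposition Stay Credit: +409 days → 25 February 2048.
Prosecution Delay Deduction: −141 days → 7 October 2047.

October 7, 2047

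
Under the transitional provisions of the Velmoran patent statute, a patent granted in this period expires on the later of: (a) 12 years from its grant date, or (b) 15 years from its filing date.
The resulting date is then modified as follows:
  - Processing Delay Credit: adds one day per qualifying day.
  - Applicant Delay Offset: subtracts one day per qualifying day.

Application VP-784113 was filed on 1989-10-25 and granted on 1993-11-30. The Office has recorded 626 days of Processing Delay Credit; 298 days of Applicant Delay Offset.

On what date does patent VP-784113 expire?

October 24, 2006

(a) grant + 12 years → 30 November 2005.
(b) filing + 15 years → 25 October 2004.
Later of the two: 30 November 2005.
Processing Delay Credit: +626 days → 18 August 2007.
Applicant Delay Offset: −298 days → 24 October 2006.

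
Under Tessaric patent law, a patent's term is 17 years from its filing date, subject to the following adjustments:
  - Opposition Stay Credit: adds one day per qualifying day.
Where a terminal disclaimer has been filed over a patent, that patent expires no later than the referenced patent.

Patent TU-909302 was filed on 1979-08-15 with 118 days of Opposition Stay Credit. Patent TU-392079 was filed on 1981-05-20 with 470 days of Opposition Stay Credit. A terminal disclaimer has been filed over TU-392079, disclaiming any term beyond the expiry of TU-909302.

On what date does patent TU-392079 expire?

December 11, 1996

Natural term of TU-392079:
  Base: filing + 17 years → 20 May 1998.
  Opposition Stay Credit: +470 days → 2 September 1999.
Expiry of referenced patent TU-909302:
  Base: filing + 17 years → 15 August 1996.
  Opposition Stay Credit: +118 days → 11 December 1996.
Terminal disclaimer: TU-392079 expires on the earlier of 2 September 1999 and 11 December 1996.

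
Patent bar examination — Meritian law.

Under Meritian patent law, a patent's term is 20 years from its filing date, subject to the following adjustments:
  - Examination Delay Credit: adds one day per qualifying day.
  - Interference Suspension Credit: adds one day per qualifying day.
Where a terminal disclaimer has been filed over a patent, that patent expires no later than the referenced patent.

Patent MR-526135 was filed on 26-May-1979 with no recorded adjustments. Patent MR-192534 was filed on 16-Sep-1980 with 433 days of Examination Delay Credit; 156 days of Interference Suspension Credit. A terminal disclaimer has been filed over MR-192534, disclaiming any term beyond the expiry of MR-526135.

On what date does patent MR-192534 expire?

May 26, 1999

Natural term of MR-192534:
  Base: filing + 20 years → 16 September 2000.
  Examination Delay Credit: +433 days → 23 November 2001.
  Interference Suspension Credit: +156 days → 28 April 2002.
Expiry of referenced patent MR-526135:
  Base: filing + 20 years → 26 May 1999.
Terminal disclaimer: MR-192534 expires on the earlier of 28 April 2002 and 26 May 1999.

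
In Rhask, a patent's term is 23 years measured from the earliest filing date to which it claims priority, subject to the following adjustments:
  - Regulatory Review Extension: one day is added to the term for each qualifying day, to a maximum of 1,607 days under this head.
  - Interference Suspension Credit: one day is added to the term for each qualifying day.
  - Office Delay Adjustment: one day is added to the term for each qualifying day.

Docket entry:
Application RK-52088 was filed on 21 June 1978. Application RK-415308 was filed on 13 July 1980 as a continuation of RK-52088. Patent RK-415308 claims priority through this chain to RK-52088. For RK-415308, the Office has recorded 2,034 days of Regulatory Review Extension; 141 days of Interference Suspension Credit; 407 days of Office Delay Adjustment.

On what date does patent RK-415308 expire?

2007-05-16

Earliest priority filing: 21 June 1978.
Base term: 21 June 1978 + 23 years → 21 June 2001.
Regulatory Review Extension: 2034 days claimed exceeds the 1607-day cap, so +1607 days → 14 November 2005.
Interference Suspension Credit: +141 days → 4 April 2006.
Office Delay Adjustment: +407 days → 16 May 2007.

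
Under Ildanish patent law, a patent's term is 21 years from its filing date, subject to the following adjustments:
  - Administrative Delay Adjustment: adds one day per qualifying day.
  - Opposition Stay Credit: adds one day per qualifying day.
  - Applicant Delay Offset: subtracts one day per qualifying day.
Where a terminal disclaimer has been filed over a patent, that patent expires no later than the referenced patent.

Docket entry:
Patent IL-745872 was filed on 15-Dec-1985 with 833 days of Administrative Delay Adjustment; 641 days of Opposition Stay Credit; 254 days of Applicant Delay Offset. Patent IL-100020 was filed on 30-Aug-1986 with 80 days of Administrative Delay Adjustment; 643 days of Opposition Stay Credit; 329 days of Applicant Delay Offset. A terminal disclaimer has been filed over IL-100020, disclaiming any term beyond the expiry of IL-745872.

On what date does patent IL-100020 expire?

Natural term of IL-100020:
  Base: filing + 21 years → 30 August 2007.
  Administrative Delay Adjustment: +80 days → 18 November 2007.
  Opposition Stay Credit: +643 days → 22 August 2009.
  Applicant Delay Offset: −329 days → 27 September 2008.
Expiry of referenced patent IL-745872:
  Base: filing + 21 years → 15 December 2006.
  Administrative Delay Adjustment: +833 days → 27 March 2009.
  Opposition Stay Credit: +641 days → 28 December 2010.
  Applicant Delay Offset: −254 days → 18 April 2010.
Terminal disclaimer: IL-100020 expires on the earlier of 27 September 2008 and 18 April 2010.

September 27, 2008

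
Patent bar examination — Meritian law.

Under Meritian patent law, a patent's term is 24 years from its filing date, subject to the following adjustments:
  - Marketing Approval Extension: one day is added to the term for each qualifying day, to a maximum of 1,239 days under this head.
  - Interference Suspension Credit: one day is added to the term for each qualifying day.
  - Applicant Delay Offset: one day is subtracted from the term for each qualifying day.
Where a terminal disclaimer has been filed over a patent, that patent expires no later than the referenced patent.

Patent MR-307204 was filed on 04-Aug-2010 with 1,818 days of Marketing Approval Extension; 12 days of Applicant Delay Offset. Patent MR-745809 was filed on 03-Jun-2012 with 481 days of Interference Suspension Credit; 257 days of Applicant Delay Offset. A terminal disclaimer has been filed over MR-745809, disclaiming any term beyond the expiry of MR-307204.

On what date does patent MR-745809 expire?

Natural term of MR-745809:
  Base: filing + 24 years → 3 June 2036.
  Interference Suspension Credit: +481 days → 27 September 2037.
  Applicant Delay Offset: −257 days → 13 January 2037.
Expiry of referenced patent MR-307204:
  Base: filing + 24 years → 4 August 2034.
  Marketing Approval Extension: 1818 days claimed exceeds the 1239-day cap, so +1239 days → 25 December 2037.
  Applicant Delay Offset: −12 days → 13 December 2037.
Terminal disclaimer: MR-745809 expires on the earlier of 13 January 2037 and 13 December 2037.

January 13, 2037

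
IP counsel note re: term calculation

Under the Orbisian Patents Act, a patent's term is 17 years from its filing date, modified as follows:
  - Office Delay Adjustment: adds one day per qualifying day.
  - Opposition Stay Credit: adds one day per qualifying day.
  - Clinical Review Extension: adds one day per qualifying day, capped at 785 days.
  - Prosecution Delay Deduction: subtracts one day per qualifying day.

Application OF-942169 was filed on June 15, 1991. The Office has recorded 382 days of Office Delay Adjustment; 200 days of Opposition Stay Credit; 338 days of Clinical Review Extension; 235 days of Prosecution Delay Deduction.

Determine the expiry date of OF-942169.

Base term: filing date + 17 years → 15 June 2008.
Office Delay Adjustment: +382 days → 2 July 2009.
Opposition Stay Credit: +200 days → 18 January 2010.
Clinical Review Extension: 338 days (within the 785-day cap) → +338 days → 22 December 2010.
Prosecution Delay Deduction: −235 days → 1 May 2010.

May 1, 2010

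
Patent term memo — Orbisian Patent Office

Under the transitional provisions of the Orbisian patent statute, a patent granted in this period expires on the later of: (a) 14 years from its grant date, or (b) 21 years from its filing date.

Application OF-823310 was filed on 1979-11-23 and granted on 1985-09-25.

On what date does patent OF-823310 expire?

November 23, 2000

(a) grant + 14 years → 25 September 1999.
(b) filing + 21 years → 23 November 2000.
Later of the two: 23 November 2000.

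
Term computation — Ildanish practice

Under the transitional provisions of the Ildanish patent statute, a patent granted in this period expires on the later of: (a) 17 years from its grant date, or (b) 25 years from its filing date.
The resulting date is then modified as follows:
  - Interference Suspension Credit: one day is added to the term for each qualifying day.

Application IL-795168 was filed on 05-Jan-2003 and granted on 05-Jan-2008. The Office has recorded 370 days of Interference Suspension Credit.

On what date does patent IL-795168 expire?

January 9, 2029

(a) grant + 17 years → 5 January 2025.
(b) filing + 25 years → 5 January 2028.
Later of the two: 5 January 2028.
Interference Suspension Credit: +370 days → 9 January 2029.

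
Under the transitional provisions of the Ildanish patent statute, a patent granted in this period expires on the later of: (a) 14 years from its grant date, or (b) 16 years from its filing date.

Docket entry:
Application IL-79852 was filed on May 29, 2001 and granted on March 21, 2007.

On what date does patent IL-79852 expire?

March 21, 2021

(a) grant + 14 years → 21 March 2021.
(b) filing + 16 years → 29 May 2017.
Later of the two: 21 March 2021.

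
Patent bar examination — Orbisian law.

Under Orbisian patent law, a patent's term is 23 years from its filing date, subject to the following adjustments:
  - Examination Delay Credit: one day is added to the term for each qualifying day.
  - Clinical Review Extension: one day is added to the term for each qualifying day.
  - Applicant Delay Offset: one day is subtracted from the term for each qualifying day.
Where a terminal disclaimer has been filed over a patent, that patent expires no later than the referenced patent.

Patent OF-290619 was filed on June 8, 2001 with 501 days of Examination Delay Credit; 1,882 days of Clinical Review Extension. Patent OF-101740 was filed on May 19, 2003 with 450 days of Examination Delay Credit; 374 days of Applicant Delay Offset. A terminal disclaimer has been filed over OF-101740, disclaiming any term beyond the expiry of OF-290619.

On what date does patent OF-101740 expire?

Natural term of OF-101740:
  Base: filing + 23 years → 19 May 2026.
  Examination Delay Credit: +450 days → 12 August 2027.
  Applicant Delay Offset: −374 days → 3 August 2026.
Expiry of referenced patent OF-290619:
  Base: filing + 23 years → 8 June 2024.
  Examination Delay Credit: +501 days → 22 October 2025.
  Clinical Review Extension: +1882 days → 17 December 2030.
Terminal disclaimer: OF-101740 expires on the earlier of 3 August 2026 and 17 December 2030.

2026-08-03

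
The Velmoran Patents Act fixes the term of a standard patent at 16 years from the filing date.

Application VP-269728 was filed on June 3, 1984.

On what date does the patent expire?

Filing date + 16 years → 3 June 2000.

2000-06-03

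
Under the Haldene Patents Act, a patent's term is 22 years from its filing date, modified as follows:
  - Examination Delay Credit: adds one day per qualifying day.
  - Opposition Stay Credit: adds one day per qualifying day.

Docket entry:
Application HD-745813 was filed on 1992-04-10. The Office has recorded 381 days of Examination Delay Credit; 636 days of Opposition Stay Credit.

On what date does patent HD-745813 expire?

Base term: filing date + 22 years → 10 April 2014.
Examination Delay Credit: +381 days → 26 April 2015.
Opposition Stay Credit: +636 days → 21 January 2017.

2017-01-21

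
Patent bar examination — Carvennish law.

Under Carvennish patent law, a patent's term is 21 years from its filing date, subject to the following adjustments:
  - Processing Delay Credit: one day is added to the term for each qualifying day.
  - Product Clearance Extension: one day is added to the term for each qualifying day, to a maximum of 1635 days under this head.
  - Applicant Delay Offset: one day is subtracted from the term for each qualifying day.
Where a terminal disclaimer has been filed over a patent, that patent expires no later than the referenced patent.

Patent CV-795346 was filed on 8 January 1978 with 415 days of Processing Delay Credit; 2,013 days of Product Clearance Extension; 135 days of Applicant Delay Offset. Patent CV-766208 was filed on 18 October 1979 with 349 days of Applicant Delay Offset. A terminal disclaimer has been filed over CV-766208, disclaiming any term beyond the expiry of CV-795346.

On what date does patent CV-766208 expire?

November 4, 1999

Natural term of CV-766208:
  Base: filing + 21 years → 18 October 2000.
  Applicant Delay Offset: −349 days → 4 November 1999.
Expiry of referenced patent CV-795346:
  Base: filing + 21 years → 8 January 1999.
  Processing Delay Credit: +415 days → 27 February 2000.
  Product Clearance Extension: 2013 days claimed exceeds the 1635-day cap, so +1635 days → 19 August 2004.
  Applicant Delay Offset: −135 days → 6 April 2004.
Terminal disclaimer: CV-766208 expires on the earlier of 4 November 1999 and 6 April 2004.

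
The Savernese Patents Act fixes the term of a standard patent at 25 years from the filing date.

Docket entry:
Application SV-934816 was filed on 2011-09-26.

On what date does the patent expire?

September 26, 2036

Filing date + 25 years → 26 September 2036.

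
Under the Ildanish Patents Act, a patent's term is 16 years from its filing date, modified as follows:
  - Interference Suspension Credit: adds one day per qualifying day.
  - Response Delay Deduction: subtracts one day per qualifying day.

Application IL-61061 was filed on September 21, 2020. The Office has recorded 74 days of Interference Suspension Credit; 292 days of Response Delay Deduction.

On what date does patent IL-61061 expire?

Base term: filing date + 16 years → 21 September 2036.
Interference Suspension Credit: +74 days → 4 December 2036.
Response Delay Deduction: −292 days → 16 February 2036.

February 16, 2036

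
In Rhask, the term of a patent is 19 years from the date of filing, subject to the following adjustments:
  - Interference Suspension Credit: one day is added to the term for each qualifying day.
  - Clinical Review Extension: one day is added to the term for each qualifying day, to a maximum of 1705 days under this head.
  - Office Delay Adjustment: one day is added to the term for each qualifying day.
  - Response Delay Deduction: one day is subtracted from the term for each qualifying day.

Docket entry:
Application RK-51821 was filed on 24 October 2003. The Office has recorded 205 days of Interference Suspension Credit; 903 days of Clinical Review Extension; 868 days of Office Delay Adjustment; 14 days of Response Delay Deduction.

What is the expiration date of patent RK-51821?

2028-03-08

Base term: filing date + 19 years → 24 October 2022.
Interference Suspension Credit: +205 days → 17 May 2023.
Clinical Review Extension: 903 days (within the 1705-day cap) → +903 days → 5 November 2025.
Office Delay Adjustment: +868 days → 22 March 2028.
Response Delay Deduction: −14 days → 8 March 2028.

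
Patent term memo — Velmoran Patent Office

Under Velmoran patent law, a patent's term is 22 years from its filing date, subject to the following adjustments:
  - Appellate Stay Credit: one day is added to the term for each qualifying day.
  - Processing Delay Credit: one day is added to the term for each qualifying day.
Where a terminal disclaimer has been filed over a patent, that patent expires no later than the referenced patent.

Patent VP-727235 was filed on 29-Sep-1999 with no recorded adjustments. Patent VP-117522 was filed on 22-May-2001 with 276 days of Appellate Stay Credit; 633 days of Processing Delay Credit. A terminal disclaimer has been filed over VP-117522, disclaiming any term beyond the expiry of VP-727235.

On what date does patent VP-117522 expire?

September 29, 2021

Natural term of VP-117522:
  Base: filing + 22 years → 22 May 2023.
  Appellate Stay Credit: +276 days → 22 February 2024.
  Processing Delay Credit: +633 days → 16 November 2025.
Expiry of referenced patent VP-727235:
  Base: filing + 22 years → 29 September 2021.
Terminal disclaimer: VP-117522 expires on the earlier of 16 November 2025 and 29 September 2021.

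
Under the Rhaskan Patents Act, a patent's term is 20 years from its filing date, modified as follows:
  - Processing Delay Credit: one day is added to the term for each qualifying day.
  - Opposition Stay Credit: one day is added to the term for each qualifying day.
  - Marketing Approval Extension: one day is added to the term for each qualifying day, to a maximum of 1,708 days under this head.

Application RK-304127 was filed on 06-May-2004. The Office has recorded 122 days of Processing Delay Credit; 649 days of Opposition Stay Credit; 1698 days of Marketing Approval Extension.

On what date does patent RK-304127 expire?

2031-02-08

Base term: filing date + 20 years → 6 May 2024.
Processing Delay Credit: +122 days → 5 September 2024.
Opposition Stay Credit: +649 days → 16 June 2026.
Marketing Approval Extension: 1698 days (within the 1708-day cap) → +1698 days → 8 February 2031.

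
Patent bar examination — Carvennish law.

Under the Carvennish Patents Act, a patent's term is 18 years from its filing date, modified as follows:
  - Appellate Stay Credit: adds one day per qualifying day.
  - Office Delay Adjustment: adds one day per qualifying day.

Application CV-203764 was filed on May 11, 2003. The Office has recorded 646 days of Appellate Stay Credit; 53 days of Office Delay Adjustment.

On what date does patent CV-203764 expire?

2023-04-10

Base term: filing date + 18 years → 11 May 2021.
Appellate Stay Credit: +646 days → 16 February 2023.
Office Delay Adjustment: +53 days → 10 April 2023.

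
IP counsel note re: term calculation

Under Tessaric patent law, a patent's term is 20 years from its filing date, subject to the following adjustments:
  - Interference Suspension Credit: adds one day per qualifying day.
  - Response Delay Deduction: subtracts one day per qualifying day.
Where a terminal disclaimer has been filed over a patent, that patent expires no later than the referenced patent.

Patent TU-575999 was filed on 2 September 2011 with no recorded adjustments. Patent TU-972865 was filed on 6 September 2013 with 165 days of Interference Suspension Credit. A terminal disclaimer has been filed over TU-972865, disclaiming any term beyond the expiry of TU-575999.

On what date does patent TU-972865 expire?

September 2, 2031

Natural term of TU-972865:
  Base: filing + 20 years → 6 September 2033.
  Interference Suspension Credit: +165 days → 18 February 2034.
Expiry of referenced patent TU-575999:
  Base: filing + 20 years → 2 September 2031.
Terminal disclaimer: TU-972865 expires on the earlier of 18 February 2034 and 2 September 2031.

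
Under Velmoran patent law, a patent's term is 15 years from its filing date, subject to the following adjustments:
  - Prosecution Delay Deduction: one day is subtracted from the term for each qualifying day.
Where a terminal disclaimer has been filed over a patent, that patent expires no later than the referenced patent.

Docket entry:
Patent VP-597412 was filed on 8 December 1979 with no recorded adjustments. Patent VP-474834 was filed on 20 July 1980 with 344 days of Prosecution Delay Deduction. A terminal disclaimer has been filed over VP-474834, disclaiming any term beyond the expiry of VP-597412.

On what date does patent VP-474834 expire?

Natural term of VP-474834:
  Base: filing + 15 years → 20 July 1995.
  Prosecution Delay Deduction: −344 days → 10 August 1994.
Expiry of referenced patent VP-597412:
  Base: filing + 15 years → 8 December 1994.
Terminal disclaimer: VP-474834 expires on the earlier of 10 August 1994 and 8 December 1994.

1994-08-10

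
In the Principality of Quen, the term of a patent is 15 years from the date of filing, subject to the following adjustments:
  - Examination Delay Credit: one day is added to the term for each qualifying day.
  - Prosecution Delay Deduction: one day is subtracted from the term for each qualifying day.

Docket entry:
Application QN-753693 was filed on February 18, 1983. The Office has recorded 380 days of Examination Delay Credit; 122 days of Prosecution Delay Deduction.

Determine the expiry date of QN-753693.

Base term: filing date + 15 years → 18 February 1998.
Examination Delay Credit: +380 days → 5 March 1999.
Prosecution Delay Deduction: −122 days → 3 November 1998.

1998-11-03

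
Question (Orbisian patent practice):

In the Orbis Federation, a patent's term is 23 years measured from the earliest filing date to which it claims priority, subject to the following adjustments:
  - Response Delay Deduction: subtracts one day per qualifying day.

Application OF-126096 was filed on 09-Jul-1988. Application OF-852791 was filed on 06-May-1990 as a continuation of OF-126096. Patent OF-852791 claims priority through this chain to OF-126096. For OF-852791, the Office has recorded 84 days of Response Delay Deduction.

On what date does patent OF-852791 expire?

2011-04-16

Earliest priority filing: 9 July 1988.
Base term: 9 July 1988 + 23 years → 9 July 2011.
Response Delay Deduction: −84 days → 16 April 2011.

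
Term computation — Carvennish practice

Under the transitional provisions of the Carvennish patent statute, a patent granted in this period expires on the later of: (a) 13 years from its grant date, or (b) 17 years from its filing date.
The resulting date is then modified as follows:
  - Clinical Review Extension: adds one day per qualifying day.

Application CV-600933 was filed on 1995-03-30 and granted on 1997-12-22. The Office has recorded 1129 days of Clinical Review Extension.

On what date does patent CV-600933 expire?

(a) grant + 13 years → 22 December 2010.
(b) filing + 17 years → 30 March 2012.
Later of the two: 30 March 2012.
Clinical Review Extension: +1129 days → 3 May 2015.

2015-05-03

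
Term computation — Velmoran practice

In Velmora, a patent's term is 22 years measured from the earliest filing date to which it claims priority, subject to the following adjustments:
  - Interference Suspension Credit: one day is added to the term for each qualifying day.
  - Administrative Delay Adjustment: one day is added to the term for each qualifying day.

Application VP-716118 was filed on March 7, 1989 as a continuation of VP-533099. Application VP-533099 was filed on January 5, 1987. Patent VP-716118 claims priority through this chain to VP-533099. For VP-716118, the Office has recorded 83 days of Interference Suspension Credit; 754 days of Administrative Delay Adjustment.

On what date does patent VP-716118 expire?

April 22, 2011

Earliest priority filing: 5 January 1987.
Base term: 5 January 1987 + 22 years → 5 January 2009.
Interference Suspension Credit: +83 days → 29 March 2009.
Administrative Delay Adjustment: +754 days → 22 April 2011.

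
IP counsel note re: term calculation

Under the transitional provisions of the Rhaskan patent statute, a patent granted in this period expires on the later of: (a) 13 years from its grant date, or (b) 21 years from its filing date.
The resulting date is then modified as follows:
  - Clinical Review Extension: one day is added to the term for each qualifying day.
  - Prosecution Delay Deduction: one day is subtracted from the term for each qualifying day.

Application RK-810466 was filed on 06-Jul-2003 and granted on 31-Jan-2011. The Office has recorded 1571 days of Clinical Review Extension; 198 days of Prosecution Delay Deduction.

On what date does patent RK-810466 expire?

(a) grant + 13 years → 31 January 2024.
(b) filing + 21 years → 6 July 2024.
Later of the two: 6 July 2024.
Clinical Review Extension: +1571 days → 24 October 2028.
Prosecution Delay Deduction: −198 days → 9 April 2028.

2028-04-09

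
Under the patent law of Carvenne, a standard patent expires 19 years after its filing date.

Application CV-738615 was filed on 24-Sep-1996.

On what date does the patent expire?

Filing date + 19 years → 24 September 2015.

September 24, 2015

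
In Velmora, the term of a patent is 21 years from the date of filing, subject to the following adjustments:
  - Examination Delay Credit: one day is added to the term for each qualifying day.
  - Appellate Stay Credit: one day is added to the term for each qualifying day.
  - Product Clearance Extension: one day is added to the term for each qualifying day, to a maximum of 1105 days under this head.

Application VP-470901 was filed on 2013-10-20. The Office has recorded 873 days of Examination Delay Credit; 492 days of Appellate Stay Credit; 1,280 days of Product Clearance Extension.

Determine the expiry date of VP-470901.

2041-07-25

Base term: filing date + 21 years → 20 October 2034.
Examination Delay Credit: +873 days → 11 March 2037.
Appellate Stay Credit: +492 days → 16 July 2038.
Product Clearance Extension: 1280 days claimed exceeds the 1105-day cap, so +1105 days → 25 July 2041.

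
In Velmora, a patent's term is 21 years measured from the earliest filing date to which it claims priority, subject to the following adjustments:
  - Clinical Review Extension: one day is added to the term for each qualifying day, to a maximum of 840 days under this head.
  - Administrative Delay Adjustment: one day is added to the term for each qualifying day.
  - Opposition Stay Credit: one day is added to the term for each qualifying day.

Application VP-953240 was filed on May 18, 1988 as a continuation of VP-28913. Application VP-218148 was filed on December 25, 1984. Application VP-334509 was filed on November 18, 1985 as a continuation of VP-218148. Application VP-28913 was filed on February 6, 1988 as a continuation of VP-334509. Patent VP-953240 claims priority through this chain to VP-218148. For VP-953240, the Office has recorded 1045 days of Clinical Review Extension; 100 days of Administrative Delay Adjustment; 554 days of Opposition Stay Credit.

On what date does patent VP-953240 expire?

January 27, 2010

Earliest priority filing: 25 December 1984.
Base term: 25 December 1984 + 21 years → 25 December 2005.
Clinical Review Extension: 1045 days claimed exceeds the 840-day cap, so +840 days → 13 April 2008.
Administrative Delay Adjustment: +100 days → 22 July 2008.
Opposition Stay Credit: +554 days → 27 January 2010.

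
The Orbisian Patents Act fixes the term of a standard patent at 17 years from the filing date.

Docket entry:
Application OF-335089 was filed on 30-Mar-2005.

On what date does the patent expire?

Filing date + 17 years → 30 March 2022.

March 30, 2022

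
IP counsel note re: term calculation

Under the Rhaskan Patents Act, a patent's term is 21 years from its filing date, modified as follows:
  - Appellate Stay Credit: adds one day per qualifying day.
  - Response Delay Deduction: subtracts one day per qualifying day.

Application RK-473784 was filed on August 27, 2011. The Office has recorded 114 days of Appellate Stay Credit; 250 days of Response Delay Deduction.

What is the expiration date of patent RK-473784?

2032-04-13

Base term: filing date + 21 years → 27 August 2032.
Appellate Stay Credit: +114 days → 19 December 2032.
Response Delay Deduction: −250 days → 13 April 2032.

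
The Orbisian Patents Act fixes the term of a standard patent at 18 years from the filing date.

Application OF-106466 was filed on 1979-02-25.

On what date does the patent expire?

Filing date + 18 years → 25 February 1997.

1997-02-25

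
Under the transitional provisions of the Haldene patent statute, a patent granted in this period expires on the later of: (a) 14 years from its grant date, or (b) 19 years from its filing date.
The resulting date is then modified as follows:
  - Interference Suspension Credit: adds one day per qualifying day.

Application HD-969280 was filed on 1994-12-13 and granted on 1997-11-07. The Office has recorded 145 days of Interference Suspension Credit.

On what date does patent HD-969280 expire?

2014-05-07

(a) grant + 14 years → 7 November 2011.
(b) filing + 19 years → 13 December 2013.
Later of the two: 13 December 2013.
Interference Suspension Credit: +145 days → 7 May 2014.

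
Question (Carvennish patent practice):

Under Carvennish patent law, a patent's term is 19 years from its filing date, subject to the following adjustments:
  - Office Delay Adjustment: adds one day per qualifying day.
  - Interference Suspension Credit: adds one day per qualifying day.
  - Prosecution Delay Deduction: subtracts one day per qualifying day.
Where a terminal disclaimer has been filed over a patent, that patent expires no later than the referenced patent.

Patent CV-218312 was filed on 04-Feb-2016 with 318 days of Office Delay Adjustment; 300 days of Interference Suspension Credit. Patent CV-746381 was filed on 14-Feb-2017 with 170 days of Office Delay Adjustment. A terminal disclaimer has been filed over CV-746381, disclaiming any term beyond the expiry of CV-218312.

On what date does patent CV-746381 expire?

Natural term of CV-746381:
  Base: filing + 19 years → 14 February 2036.
  Office Delay Adjustment: +170 days → 2 August 2036.
Expiry of referenced patent CV-218312:
  Base: filing + 19 years → 4 February 2035.
  Office Delay Adjustment: +318 days → 19 December 2035.
  Interference Suspension Credit: +300 days → 14 October 2036.
Terminal disclaimer: CV-746381 expires on the earlier of 2 August 2036 and 14 October 2036.

August 2, 2036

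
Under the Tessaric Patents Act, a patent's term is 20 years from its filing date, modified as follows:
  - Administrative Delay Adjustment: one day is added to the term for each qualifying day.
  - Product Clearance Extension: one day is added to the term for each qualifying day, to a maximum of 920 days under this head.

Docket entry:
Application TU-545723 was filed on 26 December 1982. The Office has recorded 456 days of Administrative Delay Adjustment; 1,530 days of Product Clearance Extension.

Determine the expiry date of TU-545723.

Base term: filing date + 20 years → 26 December 2002.
Administrative Delay Adjustment: +456 days → 26 March 2004.
Product Clearance Extension: 1530 days claimed exceeds the 920-day cap, so +920 days → 2 October 2006.

2006-10-02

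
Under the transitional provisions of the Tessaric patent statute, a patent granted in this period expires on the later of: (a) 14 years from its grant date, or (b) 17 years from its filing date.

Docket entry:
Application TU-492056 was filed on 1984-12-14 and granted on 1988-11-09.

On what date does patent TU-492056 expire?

(a) grant + 14 years → 9 November 2002.
(b) filing + 17 years → 14 December 2001.
Later of the two: 9 November 2002.

2002-11-09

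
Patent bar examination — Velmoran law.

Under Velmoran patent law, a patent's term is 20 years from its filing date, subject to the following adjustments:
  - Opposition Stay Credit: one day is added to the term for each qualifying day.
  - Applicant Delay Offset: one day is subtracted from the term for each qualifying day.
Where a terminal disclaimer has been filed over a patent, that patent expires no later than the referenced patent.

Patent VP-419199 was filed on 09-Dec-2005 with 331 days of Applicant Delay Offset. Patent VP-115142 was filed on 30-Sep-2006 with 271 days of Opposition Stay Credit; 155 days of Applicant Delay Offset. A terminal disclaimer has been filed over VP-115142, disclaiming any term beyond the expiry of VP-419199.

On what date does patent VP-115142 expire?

Natural term of VP-115142:
  Base: filing + 20 years → 30 September 2026.
  Opposition Stay Credit: +271 days → 28 June 2027.
  Applicant Delay Offset: −155 days → 24 January 2027.
Expiry of referenced patent VP-419199:
  Base: filing + 20 years → 9 December 2025.
  Applicant Delay Offset: −331 days → 12 January 2025.
Terminal disclaimer: VP-115142 expires on the earlier of 24 January 2027 and 12 January 2025.

January 12, 2025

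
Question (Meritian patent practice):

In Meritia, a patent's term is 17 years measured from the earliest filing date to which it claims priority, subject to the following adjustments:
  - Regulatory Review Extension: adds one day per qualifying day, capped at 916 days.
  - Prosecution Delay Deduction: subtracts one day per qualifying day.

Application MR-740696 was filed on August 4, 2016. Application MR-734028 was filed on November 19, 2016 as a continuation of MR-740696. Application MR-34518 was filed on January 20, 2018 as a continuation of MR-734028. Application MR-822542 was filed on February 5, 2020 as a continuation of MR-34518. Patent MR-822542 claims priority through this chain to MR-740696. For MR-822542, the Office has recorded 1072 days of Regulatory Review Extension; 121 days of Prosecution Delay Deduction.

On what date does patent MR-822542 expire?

2035-10-08

Earliest priority filing: 4 August 2016.
Base term: 4 August 2016 + 17 years → 4 August 2033.
Regulatory Review Extension: 1072 days claimed exceeds the 916-day cap, so +916 days → 6 February 2036.
Prosecution Delay Deduction: −121 days → 8 October 2035.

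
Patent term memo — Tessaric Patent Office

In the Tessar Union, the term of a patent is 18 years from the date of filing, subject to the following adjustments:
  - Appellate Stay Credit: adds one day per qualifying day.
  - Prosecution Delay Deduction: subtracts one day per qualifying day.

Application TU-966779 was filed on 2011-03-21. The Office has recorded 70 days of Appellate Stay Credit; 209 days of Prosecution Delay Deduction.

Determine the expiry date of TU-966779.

November 2, 2028

Base term: filing date + 18 years → 21 March 2029.
Appellate Stay Credit: +70 days → 30 May 2029.
Prosecution Delay Deduction: −209 days → 2 November 2028.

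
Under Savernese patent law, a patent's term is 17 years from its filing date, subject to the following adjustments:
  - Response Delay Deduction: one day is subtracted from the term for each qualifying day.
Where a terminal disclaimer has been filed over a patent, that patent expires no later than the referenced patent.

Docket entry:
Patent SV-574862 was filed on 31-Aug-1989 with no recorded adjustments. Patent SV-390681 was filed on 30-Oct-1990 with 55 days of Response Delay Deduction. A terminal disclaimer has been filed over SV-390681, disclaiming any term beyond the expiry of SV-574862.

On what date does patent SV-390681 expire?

August 31, 2006

Natural term of SV-390681:
  Base: filing + 17 years → 30 October 2007.
  Response Delay Deduction: −55 days → 5 September 2007.
Expiry of referenced patent SV-574862:
  Base: filing + 17 years → 31 August 2006.
Terminal disclaimer: SV-390681 expires on the earlier of 5 September 2007 and 31 August 2006.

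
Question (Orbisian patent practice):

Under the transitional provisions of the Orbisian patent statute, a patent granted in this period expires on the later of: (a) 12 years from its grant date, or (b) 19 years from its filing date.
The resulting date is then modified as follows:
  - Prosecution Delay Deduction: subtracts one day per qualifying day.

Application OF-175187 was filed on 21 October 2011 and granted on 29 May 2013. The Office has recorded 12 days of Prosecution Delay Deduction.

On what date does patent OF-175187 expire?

(a) grant + 12 years → 29 May 2025.
(b) filing + 19 years → 21 October 2030.
Later of the two: 21 October 2030.
Prosecution Delay Deduction: −12 days → 9 October 2030.

October 9, 2030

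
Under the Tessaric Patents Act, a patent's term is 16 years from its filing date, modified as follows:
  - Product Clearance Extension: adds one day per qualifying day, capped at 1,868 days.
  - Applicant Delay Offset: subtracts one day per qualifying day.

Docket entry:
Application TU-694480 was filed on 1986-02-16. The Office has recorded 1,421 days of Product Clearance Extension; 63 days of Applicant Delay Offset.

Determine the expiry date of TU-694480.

2005-11-05

Base term: filing date + 16 years → 16 February 2002.
Product Clearance Extension: 1421 days (within the 1868-day cap) → +1421 days → 7 January 2006.
Applicant Delay Offset: −63 days → 5 November 2005.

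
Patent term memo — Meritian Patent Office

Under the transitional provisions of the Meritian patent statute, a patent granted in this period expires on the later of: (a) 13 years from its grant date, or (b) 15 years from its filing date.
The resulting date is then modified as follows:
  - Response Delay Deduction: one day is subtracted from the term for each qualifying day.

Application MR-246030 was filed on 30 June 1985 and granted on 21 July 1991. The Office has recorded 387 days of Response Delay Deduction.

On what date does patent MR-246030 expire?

(a) grant + 13 years → 21 July 2004.
(b) filing + 15 years → 30 June 2000.
Later of the two: 21 July 2004.
Response Delay Deduction: −387 days → 30 June 2003.

2003-06-30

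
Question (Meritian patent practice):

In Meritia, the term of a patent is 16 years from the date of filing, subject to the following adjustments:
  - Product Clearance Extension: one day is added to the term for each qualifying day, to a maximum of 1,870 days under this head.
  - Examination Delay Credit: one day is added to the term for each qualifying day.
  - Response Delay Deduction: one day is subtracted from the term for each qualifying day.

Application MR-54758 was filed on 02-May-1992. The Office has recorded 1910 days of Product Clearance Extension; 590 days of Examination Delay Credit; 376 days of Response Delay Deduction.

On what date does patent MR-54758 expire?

2014-01-15

Base term: filing date + 16 years → 2 May 2008.
Product Clearance Extension: 1910 days claimed exceeds the 1870-day cap, so +1870 days → 15 June 2013.
Examination Delay Credit: +590 days → 26 January 2015.
Response Delay Deduction: −376 days → 15 January 2014.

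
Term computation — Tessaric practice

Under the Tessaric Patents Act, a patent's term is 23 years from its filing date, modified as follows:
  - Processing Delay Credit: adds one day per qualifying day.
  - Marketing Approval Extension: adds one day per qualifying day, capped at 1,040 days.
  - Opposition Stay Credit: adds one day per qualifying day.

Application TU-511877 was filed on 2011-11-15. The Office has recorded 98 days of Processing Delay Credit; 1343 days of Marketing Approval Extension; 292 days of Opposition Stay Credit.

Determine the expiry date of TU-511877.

October 15, 2038

Base term: filing date + 23 years → 15 November 2034.
Processing Delay Credit: +98 days → 21 February 2035.
Marketing Approval Extension: 1343 days claimed exceeds the 1040-day cap, so +1040 days → 27 December 2037.
Opposition Stay Credit: +292 days → 15 October 2038.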